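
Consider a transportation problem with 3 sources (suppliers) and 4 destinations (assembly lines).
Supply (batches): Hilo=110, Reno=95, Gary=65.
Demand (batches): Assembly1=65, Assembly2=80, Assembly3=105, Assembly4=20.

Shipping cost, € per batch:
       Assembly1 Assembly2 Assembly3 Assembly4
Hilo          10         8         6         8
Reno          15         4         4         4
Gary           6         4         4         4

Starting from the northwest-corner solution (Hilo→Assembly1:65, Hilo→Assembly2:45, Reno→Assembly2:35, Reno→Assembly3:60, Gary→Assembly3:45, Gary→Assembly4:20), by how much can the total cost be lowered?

210

Current plan cost = 65·10 + 45·8 + 35·4 + 60·4 + 45·4 + 20·4 = €1650.
Optimal plan:
  Hilo→Assembly2: 5 × €8 = €40
  Hilo→Assembly3: 105 × €6 = €630
  Reno→Assembly2: 75 × €4 = €300
  Reno→Assembly4: 20 × €4 = €80
  Gary→Assembly1: 65 × €6 = €390
Optimal cost = €1440.
Saving = 1650 − 1440 = €210.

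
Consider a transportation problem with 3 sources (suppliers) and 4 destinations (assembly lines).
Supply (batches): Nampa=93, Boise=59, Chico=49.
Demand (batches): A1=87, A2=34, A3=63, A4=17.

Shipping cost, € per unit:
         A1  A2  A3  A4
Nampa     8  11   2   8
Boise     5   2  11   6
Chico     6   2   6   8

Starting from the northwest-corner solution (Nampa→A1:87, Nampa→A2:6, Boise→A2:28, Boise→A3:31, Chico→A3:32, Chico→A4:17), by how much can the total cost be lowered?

Current plan cost = 87·8 + 6·11 + 28·2 + 31·11 + 32·6 + 17·8 = €1487.
Optimal plan:
  Nampa–A1: 13 batches
  Nampa–A3: 63 batches
  Nampa–A4: 17 batches
  Boise–A1: 59 batches
  Chico–A1: 15 batches
  Chico–A2: 34 batches
Optimal cost = €819.
Saving = 1487 − 819 = €668.

668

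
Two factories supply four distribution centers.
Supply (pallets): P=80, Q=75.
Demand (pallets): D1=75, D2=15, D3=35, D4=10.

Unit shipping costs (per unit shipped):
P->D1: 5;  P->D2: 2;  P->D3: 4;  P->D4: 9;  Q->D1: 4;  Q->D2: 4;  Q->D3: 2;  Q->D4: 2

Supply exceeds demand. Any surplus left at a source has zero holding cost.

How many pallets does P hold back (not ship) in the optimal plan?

Minimum-cost shipments:
  P→D1: 45 × 5 = 225
  P→D2: 15 × 2 = 30
  Q→D1: 30 × 4 = 120
  Q→D3: 35 × 2 = 70
  Q→D4: 10 × 2 = 20
Total cost = 465.
P ships 60 of its 80, leaving 20.

20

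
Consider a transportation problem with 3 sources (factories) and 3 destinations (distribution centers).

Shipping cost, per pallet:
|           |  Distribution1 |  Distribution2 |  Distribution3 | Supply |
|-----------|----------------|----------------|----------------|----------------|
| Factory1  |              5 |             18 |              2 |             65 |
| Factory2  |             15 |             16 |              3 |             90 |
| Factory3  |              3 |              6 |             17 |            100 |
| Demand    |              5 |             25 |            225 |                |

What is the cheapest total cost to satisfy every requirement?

An optimal shipping plan:
  Factory1→Distribution3: 65 × 2 = 130
  Factory2→Distribution3: 90 × 3 = 270
  Factory3→Distribution1: 5 × 3 = 15
  Factory3→Distribution2: 25 × 6 = 150
  Factory3→Distribution3: 70 × 17 = 1190
Total = 130 + 270 + 15 + 150 + 1190 = 1755.
(Supply check: Factory1 ships 65; Factory2 ships 90; Factory3 ships 100.)

1755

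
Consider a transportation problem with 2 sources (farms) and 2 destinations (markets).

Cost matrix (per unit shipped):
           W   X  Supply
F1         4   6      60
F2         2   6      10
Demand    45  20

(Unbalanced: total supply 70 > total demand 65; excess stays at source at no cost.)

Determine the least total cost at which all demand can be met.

A cheapest plan:
  F1–W: 35 × 4 = 140
  F1–X: 20 × 6 = 120
  F2–W: 10 × 2 = 20
Total = 140 + 120 + 20 = 280.

280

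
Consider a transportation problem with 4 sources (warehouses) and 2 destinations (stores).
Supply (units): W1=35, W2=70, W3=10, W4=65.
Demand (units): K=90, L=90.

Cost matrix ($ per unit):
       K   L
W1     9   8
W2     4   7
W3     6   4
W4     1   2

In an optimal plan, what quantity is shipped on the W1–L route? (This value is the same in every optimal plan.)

Solving gives:
  W1 to L: 35 × $8 = $280
  W2 to K: 70 × $4 = $280
  W3 to L: 10 × $4 = $40
  W4 to K: 20 × $1 = $20
  W4 to L: 45 × $2 = $90
Total cost = $710.
So W1→L carries 35 units.

35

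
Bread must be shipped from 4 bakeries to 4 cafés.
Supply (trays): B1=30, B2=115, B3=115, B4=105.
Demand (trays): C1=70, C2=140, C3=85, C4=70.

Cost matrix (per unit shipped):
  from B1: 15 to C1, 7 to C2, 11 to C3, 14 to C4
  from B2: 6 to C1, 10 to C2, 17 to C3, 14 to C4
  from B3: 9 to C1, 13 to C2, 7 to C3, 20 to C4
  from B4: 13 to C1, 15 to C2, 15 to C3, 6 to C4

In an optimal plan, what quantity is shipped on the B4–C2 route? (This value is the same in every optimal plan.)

Solving gives:
  B1→C2: 30 × 7 = 210
  B2→C1: 40 × 6 = 240
  B2→C2: 75 × 10 = 750
  B3→C1: 30 × 9 = 270
  B3→C3: 85 × 7 = 595
  B4→C2: 35 × 15 = 525
  B4→C4: 70 × 6 = 420
Total cost = 3010.
So B4→C2 carries 35 trays.

35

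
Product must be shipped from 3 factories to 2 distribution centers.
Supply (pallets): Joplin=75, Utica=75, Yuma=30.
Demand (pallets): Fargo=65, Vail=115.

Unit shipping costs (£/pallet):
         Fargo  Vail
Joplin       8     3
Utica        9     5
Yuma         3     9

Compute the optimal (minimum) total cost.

830

A cheapest plan:
  Joplin->Vail: 75 × £3 = £225
  Utica->Fargo: 35 × £9 = £315
  Utica->Vail: 40 × £5 = £200
  Yuma->Fargo: 30 × £3 = £90
Total = 225 + 315 + 200 + 90 = £830.
(Supply check: Joplin ships 75; Utica ships 75; Yuma ships 30.)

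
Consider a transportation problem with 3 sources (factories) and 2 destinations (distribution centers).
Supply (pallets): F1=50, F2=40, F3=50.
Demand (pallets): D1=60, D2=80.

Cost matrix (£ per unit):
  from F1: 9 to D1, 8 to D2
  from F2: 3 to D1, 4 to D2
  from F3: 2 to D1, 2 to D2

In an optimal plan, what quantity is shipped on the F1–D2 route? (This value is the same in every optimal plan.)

Optimal shipments:
  F1–D2: 50 pallets
  F2–D1: 40 pallets
  F3–D1: 20 pallets
  F3–D2: 30 pallets
Total cost = £620.
So F1→D2 carries 50 pallets.

50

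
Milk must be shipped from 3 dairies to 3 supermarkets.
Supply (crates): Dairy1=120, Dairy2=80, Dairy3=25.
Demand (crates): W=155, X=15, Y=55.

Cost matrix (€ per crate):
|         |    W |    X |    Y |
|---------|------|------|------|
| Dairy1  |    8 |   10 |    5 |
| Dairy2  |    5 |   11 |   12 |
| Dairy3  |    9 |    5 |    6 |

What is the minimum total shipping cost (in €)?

An optimal shipping plan:
  Dairy1 to W: 65 × €8 = €520
  Dairy1 to Y: 55 × €5 = €275
  Dairy2 to W: 80 × €5 = €400
  Dairy3 to W: 10 × €9 = €90
  Dairy3 to X: 15 × €5 = €75
Total = 520 + 275 + 400 + 90 + 75 = €1360.

1360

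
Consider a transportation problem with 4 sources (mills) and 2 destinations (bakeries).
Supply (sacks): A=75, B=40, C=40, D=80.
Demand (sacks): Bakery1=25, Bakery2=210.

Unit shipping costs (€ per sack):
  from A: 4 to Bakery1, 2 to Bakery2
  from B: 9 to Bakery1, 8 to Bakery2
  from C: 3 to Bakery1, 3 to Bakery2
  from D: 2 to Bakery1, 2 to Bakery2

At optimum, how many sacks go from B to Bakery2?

Solving gives:
  A to Bakery2: 75 × €2 = €150
  B to Bakery2: 40 × €8 = €320
  C to Bakery1: 25 × €3 = €75
  C to Bakery2: 15 × €3 = €45
  D to Bakery2: 80 × €2 = €160
Total cost = €750.
So B→Bakery2 carries 40 sacks.

40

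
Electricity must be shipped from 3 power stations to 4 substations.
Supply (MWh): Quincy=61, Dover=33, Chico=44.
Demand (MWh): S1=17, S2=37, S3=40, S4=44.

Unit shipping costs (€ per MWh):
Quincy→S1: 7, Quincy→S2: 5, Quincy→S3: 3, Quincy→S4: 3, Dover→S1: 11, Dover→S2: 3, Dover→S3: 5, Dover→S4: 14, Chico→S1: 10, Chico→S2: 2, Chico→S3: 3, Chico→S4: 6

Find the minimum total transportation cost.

Optimal allocation:
  Quincy→S1: 17 × €7 = €119
  Quincy→S4: 44 × €3 = €132
  Dover→S2: 33 × €3 = €99
  Chico→S2: 4 × €2 = €8
  Chico→S3: 40 × €3 = €120
Total = 119 + 132 + 99 + 8 + 120 = €478.

478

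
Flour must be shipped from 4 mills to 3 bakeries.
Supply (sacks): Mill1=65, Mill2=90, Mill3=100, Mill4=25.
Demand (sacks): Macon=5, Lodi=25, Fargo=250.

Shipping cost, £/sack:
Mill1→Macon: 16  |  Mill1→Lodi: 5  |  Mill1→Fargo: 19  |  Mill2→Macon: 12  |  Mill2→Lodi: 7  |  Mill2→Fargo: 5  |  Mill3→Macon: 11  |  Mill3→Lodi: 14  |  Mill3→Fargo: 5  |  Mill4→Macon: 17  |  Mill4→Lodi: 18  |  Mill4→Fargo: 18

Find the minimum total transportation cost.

2270

An optimal shipping plan:
  Mill1–Macon: 5 × £16 = £80
  Mill1–Lodi: 25 × £5 = £125
  Mill1–Fargo: 35 × £19 = £665
  Mill2–Fargo: 90 × £5 = £450
  Mill3–Fargo: 100 × £5 = £500
  Mill4–Fargo: 25 × £18 = £450
Total = 80 + 125 + 665 + 450 + 500 + 450 = £2270.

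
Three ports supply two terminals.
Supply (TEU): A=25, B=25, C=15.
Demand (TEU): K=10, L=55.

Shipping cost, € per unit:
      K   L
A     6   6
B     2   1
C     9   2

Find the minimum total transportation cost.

205

A cheapest plan:
  A→K: 10 TEU
  A→L: 15 TEU
  B→L: 25 TEU
  C→L: 15 TEU
Total cost = €205.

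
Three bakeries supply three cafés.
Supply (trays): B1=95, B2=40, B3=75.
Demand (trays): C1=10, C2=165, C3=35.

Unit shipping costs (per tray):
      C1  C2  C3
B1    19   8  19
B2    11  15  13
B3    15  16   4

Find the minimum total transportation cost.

A cheapest plan:
  B1 to C2: 95 trays
  B2 to C1: 10 trays
  B2 to C2: 30 trays
  B3 to C2: 40 trays
  B3 to C3: 35 trays
Total cost = 2100.

2100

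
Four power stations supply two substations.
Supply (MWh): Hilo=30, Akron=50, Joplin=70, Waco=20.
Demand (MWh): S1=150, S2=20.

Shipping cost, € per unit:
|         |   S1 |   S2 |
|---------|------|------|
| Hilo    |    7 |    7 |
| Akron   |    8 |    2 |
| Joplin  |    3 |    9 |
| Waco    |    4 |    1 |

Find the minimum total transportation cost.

A cheapest plan:
  Hilo to S1: 30 × €7 = €210
  Akron to S1: 30 × €8 = €240
  Akron to S2: 20 × €2 = €40
  Joplin to S1: 70 × €3 = €210
  Waco to S1: 20 × €4 = €80
Total = 210 + 240 + 40 + 210 + 80 = €780.
(Supply check: Hilo ships 30; Akron ships 50; Joplin ships 70; Waco ships 20.)

780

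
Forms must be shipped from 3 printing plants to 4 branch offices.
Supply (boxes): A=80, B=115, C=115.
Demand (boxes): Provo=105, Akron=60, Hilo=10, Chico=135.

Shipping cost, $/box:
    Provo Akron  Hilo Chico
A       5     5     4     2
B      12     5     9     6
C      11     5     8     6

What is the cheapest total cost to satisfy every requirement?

One minimum-cost allocation:
  A->Provo: 80 boxes
  B->Akron: 60 boxes
  B->Chico: 55 boxes
  C->Provo: 25 boxes
  C->Hilo: 10 boxes
  C->Chico: 80 boxes
Total cost = $1865.
(Supply check: A ships 80; B ships 115; C ships 115.)

1865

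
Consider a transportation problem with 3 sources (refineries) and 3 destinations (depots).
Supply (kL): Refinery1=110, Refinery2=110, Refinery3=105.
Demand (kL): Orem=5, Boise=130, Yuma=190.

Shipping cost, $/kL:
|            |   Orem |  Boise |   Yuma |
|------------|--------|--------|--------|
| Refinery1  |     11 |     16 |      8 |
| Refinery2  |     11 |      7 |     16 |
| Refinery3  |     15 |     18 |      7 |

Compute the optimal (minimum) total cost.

A cheapest plan:
  Refinery1–Orem: 5 kL
  Refinery1–Boise: 20 kL
  Refinery1–Yuma: 85 kL
  Refinery2–Boise: 110 kL
  Refinery3–Yuma: 105 kL
Total cost = $2560.
(Supply check: Refinery1 ships 110; Refinery2 ships 110; Refinery3 ships 105.)

2560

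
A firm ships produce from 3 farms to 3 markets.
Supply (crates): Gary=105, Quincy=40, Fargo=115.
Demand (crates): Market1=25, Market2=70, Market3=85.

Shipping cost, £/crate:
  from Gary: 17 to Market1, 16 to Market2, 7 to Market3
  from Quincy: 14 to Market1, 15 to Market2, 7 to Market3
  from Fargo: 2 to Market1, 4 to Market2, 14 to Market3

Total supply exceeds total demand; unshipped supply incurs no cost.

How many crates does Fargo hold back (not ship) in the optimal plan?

Minimum-cost shipments:
  Gary–Market3: 45 × £7 = £315
  Quincy–Market3: 40 × £7 = £280
  Fargo–Market1: 25 × £2 = £50
  Fargo–Market2: 70 × £4 = £280
Total cost = £925.
Fargo ships 95 of its 115, leaving 20.

20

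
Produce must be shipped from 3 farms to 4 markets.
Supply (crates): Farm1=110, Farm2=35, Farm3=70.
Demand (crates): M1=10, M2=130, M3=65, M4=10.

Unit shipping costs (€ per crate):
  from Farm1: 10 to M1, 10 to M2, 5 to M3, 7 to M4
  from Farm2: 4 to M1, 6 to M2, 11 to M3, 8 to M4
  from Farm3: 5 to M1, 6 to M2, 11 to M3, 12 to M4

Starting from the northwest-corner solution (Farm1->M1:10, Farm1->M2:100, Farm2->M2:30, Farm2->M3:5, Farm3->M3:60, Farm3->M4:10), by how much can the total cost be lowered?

760

Current plan cost = 10·10 + 100·10 + 30·6 + 5·11 + 60·11 + 10·12 = €2115.
Optimal plan:
  Farm1->M2: 35 × €10 = €350
  Farm1->M3: 65 × €5 = €325
  Farm1->M4: 10 × €7 = €70
  Farm2->M1: 10 × €4 = €40
  Farm2->M2: 25 × €6 = €150
  Farm3->M2: 70 × €6 = €420
Optimal cost = €1355.
Saving = 2115 − 1355 = €760.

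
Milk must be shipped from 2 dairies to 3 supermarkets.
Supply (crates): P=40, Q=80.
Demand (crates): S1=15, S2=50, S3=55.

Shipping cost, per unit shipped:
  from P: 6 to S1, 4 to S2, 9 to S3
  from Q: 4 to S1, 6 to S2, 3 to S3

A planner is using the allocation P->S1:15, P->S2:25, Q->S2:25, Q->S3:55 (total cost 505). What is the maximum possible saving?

Current plan cost = 15·6 + 25·4 + 25·6 + 55·3 = 505.
Optimal plan:
  P->S2: 40 × 4 = 160
  Q->S1: 15 × 4 = 60
  Q->S2: 10 × 6 = 60
  Q->S3: 55 × 3 = 165
Optimal cost = 445.
Saving = 505 − 445 = 60.

60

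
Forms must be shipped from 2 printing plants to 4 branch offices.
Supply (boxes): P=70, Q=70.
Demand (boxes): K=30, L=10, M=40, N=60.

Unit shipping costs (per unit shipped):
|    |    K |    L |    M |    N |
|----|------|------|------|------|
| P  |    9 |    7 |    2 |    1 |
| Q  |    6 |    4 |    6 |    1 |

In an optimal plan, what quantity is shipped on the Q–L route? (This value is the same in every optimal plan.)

Optimal shipments:
  P→M: 40 × 2 = 80
  P→N: 30 × 1 = 30
  Q→K: 30 × 6 = 180
  Q→L: 10 × 4 = 40
  Q→N: 30 × 1 = 30
Total cost = 360.
So Q→L carries 10 boxes.

10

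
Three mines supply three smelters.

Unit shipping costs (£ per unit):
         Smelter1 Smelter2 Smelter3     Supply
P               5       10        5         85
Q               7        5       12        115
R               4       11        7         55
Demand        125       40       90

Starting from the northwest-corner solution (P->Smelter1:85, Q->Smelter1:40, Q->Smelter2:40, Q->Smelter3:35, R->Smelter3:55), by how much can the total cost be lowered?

Current plan cost = 85·5 + 40·7 + 40·5 + 35·12 + 55·7 = £1710.
Optimal plan:
  P->Smelter3: 85 tons
  Q->Smelter1: 75 tons
  Q->Smelter2: 40 tons
  R->Smelter1: 50 tons
  R->Smelter3: 5 tons
Optimal cost = £1385.
Saving = 1710 − 1385 = £325.

325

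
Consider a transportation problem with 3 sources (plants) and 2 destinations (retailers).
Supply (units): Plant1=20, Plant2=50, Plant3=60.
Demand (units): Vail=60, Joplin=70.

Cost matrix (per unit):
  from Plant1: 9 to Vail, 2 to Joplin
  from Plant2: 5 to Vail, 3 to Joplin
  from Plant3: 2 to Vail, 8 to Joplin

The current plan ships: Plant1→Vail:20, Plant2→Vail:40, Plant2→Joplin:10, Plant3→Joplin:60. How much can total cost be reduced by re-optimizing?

Current plan cost = 20·9 + 40·5 + 10·3 + 60·8 = 890.
Optimal plan:
  Plant1→Joplin: 20 units
  Plant2→Joplin: 50 units
  Plant3→Vail: 60 units
Optimal cost = 310.
Saving = 890 − 310 = 580.

580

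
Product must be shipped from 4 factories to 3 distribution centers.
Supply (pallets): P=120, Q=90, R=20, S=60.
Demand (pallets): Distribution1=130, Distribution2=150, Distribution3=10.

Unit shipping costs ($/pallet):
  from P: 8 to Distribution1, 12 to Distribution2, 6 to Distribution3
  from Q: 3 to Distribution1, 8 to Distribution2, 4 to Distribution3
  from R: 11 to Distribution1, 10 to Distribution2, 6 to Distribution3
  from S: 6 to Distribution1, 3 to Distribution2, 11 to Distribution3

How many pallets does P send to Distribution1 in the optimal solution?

40

Optimal shipments:
  P–Distribution1: 40 × $8 = $320
  P–Distribution2: 70 × $12 = $840
  P–Distribution3: 10 × $6 = $60
  Q–Distribution1: 90 × $3 = $270
  R–Distribution2: 20 × $10 = $200
  S–Distribution2: 60 × $3 = $180
Total cost = $1870.
So P→Distribution1 carries 40 pallets.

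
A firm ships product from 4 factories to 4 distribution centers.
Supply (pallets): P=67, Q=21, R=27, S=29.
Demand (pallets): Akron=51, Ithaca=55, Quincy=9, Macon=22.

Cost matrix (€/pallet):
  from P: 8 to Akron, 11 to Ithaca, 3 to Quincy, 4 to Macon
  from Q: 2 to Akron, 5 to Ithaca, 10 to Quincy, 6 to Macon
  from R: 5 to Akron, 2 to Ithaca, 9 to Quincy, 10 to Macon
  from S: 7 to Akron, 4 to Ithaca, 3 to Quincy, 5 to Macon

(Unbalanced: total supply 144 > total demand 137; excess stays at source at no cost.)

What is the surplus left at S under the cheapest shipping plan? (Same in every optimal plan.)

Minimum-cost shipments:
  P–Akron: 29 × €8 = €232
  P–Quincy: 9 × €3 = €27
  P–Macon: 22 × €4 = €88
  Q–Akron: 21 × €2 = €42
  R–Ithaca: 27 × €2 = €54
  S–Akron: 1 × €7 = €7
  S–Ithaca: 28 × €4 = €112
Total cost = €562.
S ships 29 of its 29, leaving 0.

0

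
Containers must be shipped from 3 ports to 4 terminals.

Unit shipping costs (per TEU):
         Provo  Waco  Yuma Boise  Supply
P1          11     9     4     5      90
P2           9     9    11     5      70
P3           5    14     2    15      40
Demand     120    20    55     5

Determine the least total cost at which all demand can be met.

1365

A cheapest plan:
  P1–Provo: 10 × 11 = 110
  P1–Waco: 20 × 9 = 180
  P1–Yuma: 55 × 4 = 220
  P1–Boise: 5 × 5 = 25
  P2–Provo: 70 × 9 = 630
  P3–Provo: 40 × 5 = 200
Total = 110 + 180 + 220 + 25 + 630 + 200 = 1365.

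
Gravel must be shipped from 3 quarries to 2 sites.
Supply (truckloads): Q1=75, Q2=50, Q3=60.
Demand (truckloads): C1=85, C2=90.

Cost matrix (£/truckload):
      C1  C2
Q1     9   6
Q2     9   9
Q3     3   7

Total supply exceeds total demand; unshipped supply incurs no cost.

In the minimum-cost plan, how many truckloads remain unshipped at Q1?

0

Minimum-cost shipments:
  Q1→C2: 75 × £6 = £450
  Q2→C1: 25 × £9 = £225
  Q2→C2: 15 × £9 = £135
  Q3→C1: 60 × £3 = £180
Total cost = £990.
Q1 ships 75 of its 75, leaving 0.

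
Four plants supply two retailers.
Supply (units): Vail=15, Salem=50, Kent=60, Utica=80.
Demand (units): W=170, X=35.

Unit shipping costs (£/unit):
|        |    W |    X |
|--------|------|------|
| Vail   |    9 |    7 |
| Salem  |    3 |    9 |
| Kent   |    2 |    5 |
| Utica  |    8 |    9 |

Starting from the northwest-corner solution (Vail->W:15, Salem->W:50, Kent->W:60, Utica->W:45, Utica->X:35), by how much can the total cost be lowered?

Current plan cost = 15·9 + 50·3 + 60·2 + 45·8 + 35·9 = £1080.
Optimal plan:
  Vail→X: 15 × £7 = £105
  Salem→W: 50 × £3 = £150
  Kent→W: 60 × £2 = £120
  Utica→W: 60 × £8 = £480
  Utica→X: 20 × £9 = £180
Optimal cost = £1035.
Saving = 1080 − 1035 = £45.

45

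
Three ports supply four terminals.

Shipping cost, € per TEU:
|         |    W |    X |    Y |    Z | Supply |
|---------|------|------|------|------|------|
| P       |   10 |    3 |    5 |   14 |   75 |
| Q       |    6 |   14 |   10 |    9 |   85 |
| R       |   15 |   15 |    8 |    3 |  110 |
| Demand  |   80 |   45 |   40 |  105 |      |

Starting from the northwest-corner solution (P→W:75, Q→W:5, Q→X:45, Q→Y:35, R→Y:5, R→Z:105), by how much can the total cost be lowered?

945

Current plan cost = 75·10 + 5·6 + 45·14 + 35·10 + 5·8 + 105·3 = €2115.
Optimal plan:
  P→X: 45 × €3 = €135
  P→Y: 30 × €5 = €150
  Q→W: 80 × €6 = €480
  Q→Y: 5 × €10 = €50
  R→Y: 5 × €8 = €40
  R→Z: 105 × €3 = €315
Optimal cost = €1170.
Saving = 2115 − 1170 = €945.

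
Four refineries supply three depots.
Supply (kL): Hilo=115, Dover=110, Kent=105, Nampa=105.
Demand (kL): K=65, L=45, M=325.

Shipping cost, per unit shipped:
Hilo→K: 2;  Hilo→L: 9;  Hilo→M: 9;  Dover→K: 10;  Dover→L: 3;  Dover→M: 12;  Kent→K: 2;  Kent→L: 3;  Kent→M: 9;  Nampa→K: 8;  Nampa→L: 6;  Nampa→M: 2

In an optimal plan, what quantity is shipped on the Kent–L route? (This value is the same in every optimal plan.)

The minimum-cost plan:
  Hilo to M: 115 × 9 = 1035
  Dover to L: 45 × 3 = 135
  Dover to M: 65 × 12 = 780
  Kent to K: 65 × 2 = 130
  Kent to M: 40 × 9 = 360
  Nampa to M: 105 × 2 = 210
Total cost = 2650.
The route Kent→L is not used.

0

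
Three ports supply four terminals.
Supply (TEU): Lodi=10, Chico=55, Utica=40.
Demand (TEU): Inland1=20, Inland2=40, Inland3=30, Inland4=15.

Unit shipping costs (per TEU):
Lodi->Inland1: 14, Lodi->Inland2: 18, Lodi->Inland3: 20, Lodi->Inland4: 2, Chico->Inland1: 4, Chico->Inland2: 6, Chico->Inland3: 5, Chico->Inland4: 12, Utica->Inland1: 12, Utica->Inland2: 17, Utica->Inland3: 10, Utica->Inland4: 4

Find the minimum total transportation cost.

One minimum-cost allocation:
  Lodi–Inland4: 10 × 2 = 20
  Chico–Inland1: 15 × 4 = 60
  Chico–Inland2: 40 × 6 = 240
  Utica–Inland1: 5 × 12 = 60
  Utica–Inland3: 30 × 10 = 300
  Utica–Inland4: 5 × 4 = 20
Total = 20 + 60 + 240 + 60 + 300 + 20 = 700.
(Supply check: Lodi ships 10; Chico ships 55; Utica ships 40.)

700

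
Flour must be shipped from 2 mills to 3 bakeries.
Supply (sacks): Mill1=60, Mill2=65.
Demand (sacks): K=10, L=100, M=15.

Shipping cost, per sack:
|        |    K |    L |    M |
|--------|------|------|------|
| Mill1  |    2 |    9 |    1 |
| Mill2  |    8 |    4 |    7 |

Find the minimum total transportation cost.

A cheapest plan:
  Mill1→K: 10 × 2 = 20
  Mill1→L: 35 × 9 = 315
  Mill1→M: 15 × 1 = 15
  Mill2→L: 65 × 4 = 260
Total = 20 + 315 + 15 + 260 = 610.

610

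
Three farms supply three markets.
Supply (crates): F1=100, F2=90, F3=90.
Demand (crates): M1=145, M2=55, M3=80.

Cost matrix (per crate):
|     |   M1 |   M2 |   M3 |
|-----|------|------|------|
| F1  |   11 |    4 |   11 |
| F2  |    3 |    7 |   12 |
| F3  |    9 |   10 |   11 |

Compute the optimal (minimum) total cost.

1865

One minimum-cost allocation:
  F1->M2: 55 × 4 = 220
  F1->M3: 45 × 11 = 495
  F2->M1: 90 × 3 = 270
  F3->M1: 55 × 9 = 495
  F3->M3: 35 × 11 = 385
Total = 220 + 495 + 270 + 495 + 385 = 1865.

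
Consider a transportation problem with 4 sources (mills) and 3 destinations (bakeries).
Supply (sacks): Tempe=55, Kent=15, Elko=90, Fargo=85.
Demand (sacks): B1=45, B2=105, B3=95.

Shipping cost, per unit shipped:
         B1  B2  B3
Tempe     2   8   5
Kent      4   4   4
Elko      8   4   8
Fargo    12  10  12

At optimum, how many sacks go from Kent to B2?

0

Optimal shipments:
  Tempe to B1: 45 sacks
  Tempe to B3: 10 sacks
  Kent to B3: 15 sacks
  Elko to B2: 90 sacks
  Fargo to B2: 15 sacks
  Fargo to B3: 70 sacks
Total cost = 1550.
The route Kent→B2 is not used.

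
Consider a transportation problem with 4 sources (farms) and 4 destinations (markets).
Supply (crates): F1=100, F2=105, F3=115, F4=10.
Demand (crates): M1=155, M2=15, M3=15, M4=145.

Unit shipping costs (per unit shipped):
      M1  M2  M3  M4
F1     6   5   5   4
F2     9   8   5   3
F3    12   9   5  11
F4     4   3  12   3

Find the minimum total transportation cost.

2105

A cheapest plan:
  F1–M1: 60 crates
  F1–M4: 40 crates
  F2–M4: 105 crates
  F3–M1: 85 crates
  F3–M2: 15 crates
  F3–M3: 15 crates
  F4–M1: 10 crates
Total cost = 2105.
(Supply check: F1 ships 100; F2 ships 105; F3 ships 115; F4 ships 10.)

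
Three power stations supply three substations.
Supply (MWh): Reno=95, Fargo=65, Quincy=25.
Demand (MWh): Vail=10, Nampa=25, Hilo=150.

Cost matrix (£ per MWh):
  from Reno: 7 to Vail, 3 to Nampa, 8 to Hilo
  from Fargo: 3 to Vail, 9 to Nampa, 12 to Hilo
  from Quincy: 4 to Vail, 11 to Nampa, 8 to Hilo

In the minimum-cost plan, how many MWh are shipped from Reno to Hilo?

Solving gives:
  Reno–Nampa: 25 × £3 = £75
  Reno–Hilo: 70 × £8 = £560
  Fargo–Vail: 10 × £3 = £30
  Fargo–Hilo: 55 × £12 = £660
  Quincy–Hilo: 25 × £8 = £200
Total cost = £1525.
So Reno→Hilo carries 70 MWh.

70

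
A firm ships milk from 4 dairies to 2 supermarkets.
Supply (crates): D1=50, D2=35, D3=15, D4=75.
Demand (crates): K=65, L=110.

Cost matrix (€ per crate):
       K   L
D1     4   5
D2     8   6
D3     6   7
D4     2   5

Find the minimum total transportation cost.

One minimum-cost allocation:
  D1 to L: 50 × €5 = €250
  D2 to L: 35 × €6 = €210
  D3 to L: 15 × €7 = €105
  D4 to K: 65 × €2 = €130
  D4 to L: 10 × €5 = €50
Total = 250 + 210 + 105 + 130 + 50 = €745.

745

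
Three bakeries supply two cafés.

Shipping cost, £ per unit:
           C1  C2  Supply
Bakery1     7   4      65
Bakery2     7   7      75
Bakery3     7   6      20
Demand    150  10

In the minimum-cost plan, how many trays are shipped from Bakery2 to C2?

Optimal shipments:
  Bakery1->C1: 55 × £7 = £385
  Bakery1->C2: 10 × £4 = £40
  Bakery2->C1: 75 × £7 = £525
  Bakery3->C1: 20 × £7 = £140
Total cost = £1090.
The route Bakery2→C2 is not used.

0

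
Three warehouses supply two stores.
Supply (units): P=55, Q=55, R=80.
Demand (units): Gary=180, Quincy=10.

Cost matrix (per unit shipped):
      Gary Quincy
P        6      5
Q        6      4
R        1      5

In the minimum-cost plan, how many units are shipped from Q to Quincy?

Solving gives:
  P→Gary: 55 units
  Q→Gary: 45 units
  Q→Quincy: 10 units
  R→Gary: 80 units
Total cost = 720.
So Q→Quincy carries 10 units.

10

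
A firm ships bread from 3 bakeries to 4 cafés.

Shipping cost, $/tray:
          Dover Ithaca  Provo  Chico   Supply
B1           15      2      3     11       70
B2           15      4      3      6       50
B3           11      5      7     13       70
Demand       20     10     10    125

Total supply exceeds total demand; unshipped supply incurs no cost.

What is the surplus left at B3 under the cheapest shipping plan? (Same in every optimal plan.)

An optimal plan:
  B1–Ithaca: 10 × $2 = $20
  B1–Provo: 10 × $3 = $30
  B1–Chico: 50 × $11 = $550
  B2–Chico: 50 × $6 = $300
  B3–Dover: 20 × $11 = $220
  B3–Chico: 25 × $13 = $325
Total cost = $1445.
B3 ships 45 of its 70, leaving 25.

25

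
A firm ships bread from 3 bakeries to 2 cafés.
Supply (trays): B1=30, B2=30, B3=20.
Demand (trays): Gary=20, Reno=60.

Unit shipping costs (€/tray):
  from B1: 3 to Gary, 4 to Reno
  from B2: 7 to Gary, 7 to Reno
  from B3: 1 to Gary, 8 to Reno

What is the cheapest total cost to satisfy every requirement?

Optimal allocation:
  B1 to Reno: 30 trays
  B2 to Reno: 30 trays
  B3 to Gary: 20 trays
Total cost = €350.

350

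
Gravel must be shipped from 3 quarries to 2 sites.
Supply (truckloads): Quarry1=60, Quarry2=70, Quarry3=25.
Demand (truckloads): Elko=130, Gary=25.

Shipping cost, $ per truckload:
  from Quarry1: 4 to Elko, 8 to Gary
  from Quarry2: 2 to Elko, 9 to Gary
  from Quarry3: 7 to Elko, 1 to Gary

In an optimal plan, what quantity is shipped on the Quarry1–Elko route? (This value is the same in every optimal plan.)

Optimal shipments:
  Quarry1->Elko: 60 × $4 = $240
  Quarry2->Elko: 70 × $2 = $140
  Quarry3->Gary: 25 × $1 = $25
Total cost = $405.
So Quarry1→Elko carries 60 truckloads.

60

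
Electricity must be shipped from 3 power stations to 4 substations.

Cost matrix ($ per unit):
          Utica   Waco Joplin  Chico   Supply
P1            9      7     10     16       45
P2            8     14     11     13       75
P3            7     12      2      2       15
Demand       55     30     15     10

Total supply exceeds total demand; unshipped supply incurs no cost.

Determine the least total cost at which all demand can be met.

An optimal shipping plan:
  P1→Waco: 30 MWh
  P1→Joplin: 10 MWh
  P2→Utica: 55 MWh
  P3→Joplin: 5 MWh
  P3→Chico: 10 MWh
Total cost = $780.
(Supply check: P1 ships 40; P2 ships 55; P3 ships 15.)

780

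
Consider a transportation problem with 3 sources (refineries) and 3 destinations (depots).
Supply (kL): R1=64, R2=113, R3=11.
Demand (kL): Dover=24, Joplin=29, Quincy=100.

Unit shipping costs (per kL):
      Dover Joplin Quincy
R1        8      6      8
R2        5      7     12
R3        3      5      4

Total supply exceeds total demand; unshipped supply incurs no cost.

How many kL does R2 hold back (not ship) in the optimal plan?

35

An optimal plan:
  R1→Quincy: 64 × 8 = 512
  R2→Dover: 24 × 5 = 120
  R2→Joplin: 29 × 7 = 203
  R2→Quincy: 25 × 12 = 300
  R3→Quincy: 11 × 4 = 44
Total cost = 1179.
R2 ships 78 of its 113, leaving 35.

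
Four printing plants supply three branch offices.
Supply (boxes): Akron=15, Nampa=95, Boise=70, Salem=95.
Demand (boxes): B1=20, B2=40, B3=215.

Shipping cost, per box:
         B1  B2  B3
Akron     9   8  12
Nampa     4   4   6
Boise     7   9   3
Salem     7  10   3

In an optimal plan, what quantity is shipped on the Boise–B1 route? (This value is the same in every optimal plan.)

Optimal shipments:
  Akron–B2: 15 × 8 = 120
  Nampa–B1: 20 × 4 = 80
  Nampa–B2: 25 × 4 = 100
  Nampa–B3: 50 × 6 = 300
  Boise–B3: 70 × 3 = 210
  Salem–B3: 95 × 3 = 285
Total cost = 1095.
The route Boise→B1 is not used.

0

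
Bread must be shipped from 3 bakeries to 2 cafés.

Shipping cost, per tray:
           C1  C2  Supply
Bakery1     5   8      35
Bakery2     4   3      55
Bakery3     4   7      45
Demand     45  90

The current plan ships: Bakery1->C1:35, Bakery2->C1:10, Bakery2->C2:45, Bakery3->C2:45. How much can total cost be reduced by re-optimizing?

Current plan cost = 35·5 + 10·4 + 45·3 + 45·7 = 665.
Optimal plan:
  Bakery1->C1: 35 trays
  Bakery2->C2: 55 trays
  Bakery3->C1: 10 trays
  Bakery3->C2: 35 trays
Optimal cost = 625.
Saving = 665 − 625 = 40.

40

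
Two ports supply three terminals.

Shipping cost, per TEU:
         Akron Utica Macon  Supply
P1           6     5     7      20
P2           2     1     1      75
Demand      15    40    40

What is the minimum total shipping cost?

Optimal allocation:
  P1→Utica: 20 × 5 = 100
  P2→Akron: 15 × 2 = 30
  P2→Utica: 20 × 1 = 20
  P2→Macon: 40 × 1 = 40
Total = 100 + 30 + 20 + 40 = 190.
(Supply check: P1 ships 20; P2 ships 75.)

190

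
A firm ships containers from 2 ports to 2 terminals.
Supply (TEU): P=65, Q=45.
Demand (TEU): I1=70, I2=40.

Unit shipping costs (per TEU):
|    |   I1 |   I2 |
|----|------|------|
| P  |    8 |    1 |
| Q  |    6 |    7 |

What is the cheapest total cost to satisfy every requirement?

One minimum-cost allocation:
  P→I1: 25 × 8 = 200
  P→I2: 40 × 1 = 40
  Q→I1: 45 × 6 = 270
Total = 200 + 40 + 270 = 510.

510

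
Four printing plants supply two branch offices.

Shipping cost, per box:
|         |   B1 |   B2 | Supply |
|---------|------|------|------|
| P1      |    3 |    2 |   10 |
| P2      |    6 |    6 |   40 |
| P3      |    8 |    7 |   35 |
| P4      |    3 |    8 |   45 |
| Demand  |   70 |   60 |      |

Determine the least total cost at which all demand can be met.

640

A cheapest plan:
  P1 to B2: 10 × 2 = 20
  P2 to B1: 25 × 6 = 150
  P2 to B2: 15 × 6 = 90
  P3 to B2: 35 × 7 = 245
  P4 to B1: 45 × 3 = 135
Total = 20 + 150 + 90 + 245 + 135 = 640.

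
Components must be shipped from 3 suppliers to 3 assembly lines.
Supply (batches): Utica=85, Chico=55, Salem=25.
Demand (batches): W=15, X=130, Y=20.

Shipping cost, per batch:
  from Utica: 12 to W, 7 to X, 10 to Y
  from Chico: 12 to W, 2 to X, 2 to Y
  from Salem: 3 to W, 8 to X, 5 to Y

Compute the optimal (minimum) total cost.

800

A cheapest plan:
  Utica→X: 85 × 7 = 595
  Chico→X: 45 × 2 = 90
  Chico→Y: 10 × 2 = 20
  Salem→W: 15 × 3 = 45
  Salem→Y: 10 × 5 = 50
Total = 595 + 90 + 20 + 45 + 50 = 800.
(Supply check: Utica ships 85; Chico ships 55; Salem ships 25.)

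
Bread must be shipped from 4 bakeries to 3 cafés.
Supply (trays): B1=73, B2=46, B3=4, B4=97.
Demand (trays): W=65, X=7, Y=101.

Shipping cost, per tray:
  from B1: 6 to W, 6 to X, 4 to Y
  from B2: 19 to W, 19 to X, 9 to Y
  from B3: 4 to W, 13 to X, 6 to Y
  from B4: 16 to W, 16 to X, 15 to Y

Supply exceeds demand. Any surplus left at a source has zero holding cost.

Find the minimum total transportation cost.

A cheapest plan:
  B1→W: 11 × 6 = 66
  B1→X: 7 × 6 = 42
  B1→Y: 55 × 4 = 220
  B2→Y: 46 × 9 = 414
  B3→W: 4 × 4 = 16
  B4→W: 50 × 16 = 800
Total = 66 + 42 + 220 + 414 + 16 + 800 = 1558.
(Supply check: B1 ships 73; B2 ships 46; B3 ships 4; B4 ships 50.)

1558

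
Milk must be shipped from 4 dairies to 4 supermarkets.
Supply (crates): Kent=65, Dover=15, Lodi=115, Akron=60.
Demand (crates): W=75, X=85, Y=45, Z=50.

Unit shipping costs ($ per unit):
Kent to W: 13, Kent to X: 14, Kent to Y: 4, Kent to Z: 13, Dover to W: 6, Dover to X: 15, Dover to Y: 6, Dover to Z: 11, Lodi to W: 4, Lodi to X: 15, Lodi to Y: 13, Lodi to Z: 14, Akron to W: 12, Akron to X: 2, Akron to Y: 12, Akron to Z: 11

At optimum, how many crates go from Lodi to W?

75

Solving gives:
  Kent to Y: 45 crates
  Kent to Z: 20 crates
  Dover to Z: 15 crates
  Lodi to W: 75 crates
  Lodi to X: 25 crates
  Lodi to Z: 15 crates
  Akron to X: 60 crates
Total cost = $1610.
So Lodi→W carries 75 crates.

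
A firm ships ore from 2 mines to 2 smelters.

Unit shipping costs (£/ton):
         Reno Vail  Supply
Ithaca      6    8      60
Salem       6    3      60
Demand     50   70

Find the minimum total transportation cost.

An optimal shipping plan:
  Ithaca to Reno: 50 × £6 = £300
  Ithaca to Vail: 10 × £8 = £80
  Salem to Vail: 60 × £3 = £180
Total = 300 + 80 + 180 = £560.

560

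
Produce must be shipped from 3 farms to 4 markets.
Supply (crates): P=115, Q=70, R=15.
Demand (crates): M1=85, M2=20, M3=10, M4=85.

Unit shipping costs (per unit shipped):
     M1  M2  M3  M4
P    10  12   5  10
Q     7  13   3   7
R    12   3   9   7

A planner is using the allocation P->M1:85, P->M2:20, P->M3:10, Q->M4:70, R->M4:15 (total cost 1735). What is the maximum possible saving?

90

Current plan cost = 85·10 + 20·12 + 10·5 + 70·7 + 15·7 = 1735.
Optimal plan:
  P–M1: 15 × 10 = 150
  P–M2: 5 × 12 = 60
  P–M3: 10 × 5 = 50
  P–M4: 85 × 10 = 850
  Q–M1: 70 × 7 = 490
  R–M2: 15 × 3 = 45
Optimal cost = 1645.
Saving = 1735 − 1645 = 90.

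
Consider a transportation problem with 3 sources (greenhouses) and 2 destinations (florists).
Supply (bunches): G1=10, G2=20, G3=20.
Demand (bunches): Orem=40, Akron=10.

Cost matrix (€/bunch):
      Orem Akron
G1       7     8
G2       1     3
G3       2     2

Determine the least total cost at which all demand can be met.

130

A cheapest plan:
  G1 to Orem: 10 × €7 = €70
  G2 to Orem: 20 × €1 = €20
  G3 to Orem: 10 × €2 = €20
  G3 to Akron: 10 × €2 = €20
Total = 70 + 20 + 20 + 20 = €130.
(Supply check: G1 ships 10; G2 ships 20; G3 ships 20.)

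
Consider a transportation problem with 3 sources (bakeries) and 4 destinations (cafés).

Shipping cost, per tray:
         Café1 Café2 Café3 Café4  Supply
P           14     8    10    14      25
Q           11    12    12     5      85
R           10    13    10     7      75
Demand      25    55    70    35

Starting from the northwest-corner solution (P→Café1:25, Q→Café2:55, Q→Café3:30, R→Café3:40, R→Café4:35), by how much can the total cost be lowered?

Current plan cost = 25·14 + 55·12 + 30·12 + 40·10 + 35·7 = 2015.
Optimal plan:
  P to Café2: 25 trays
  Q to Café1: 20 trays
  Q to Café2: 30 trays
  Q to Café4: 35 trays
  R to Café1: 5 trays
  R to Café3: 70 trays
Optimal cost = 1705.
Saving = 2015 − 1705 = 310.

310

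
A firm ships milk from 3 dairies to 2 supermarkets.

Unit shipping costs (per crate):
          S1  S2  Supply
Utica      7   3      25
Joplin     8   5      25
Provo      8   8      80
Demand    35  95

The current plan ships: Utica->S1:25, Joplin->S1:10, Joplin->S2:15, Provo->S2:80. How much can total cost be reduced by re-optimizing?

130

Current plan cost = 25·7 + 10·8 + 15·5 + 80·8 = 970.
Optimal plan:
  Utica to S2: 25 crates
  Joplin to S2: 25 crates
  Provo to S1: 35 crates
  Provo to S2: 45 crates
Optimal cost = 840.
Saving = 970 − 840 = 130.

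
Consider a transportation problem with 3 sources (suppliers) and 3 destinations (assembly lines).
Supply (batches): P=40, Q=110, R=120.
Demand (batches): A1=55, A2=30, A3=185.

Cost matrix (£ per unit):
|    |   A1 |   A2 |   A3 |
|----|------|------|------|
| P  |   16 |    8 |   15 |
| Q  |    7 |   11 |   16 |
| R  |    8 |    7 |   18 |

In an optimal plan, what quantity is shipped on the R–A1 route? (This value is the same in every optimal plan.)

Solving gives:
  P->A3: 40 × £15 = £600
  Q->A3: 110 × £16 = £1760
  R->A1: 55 × £8 = £440
  R->A2: 30 × £7 = £210
  R->A3: 35 × £18 = £630
Total cost = £3640.
So R→A1 carries 55 batches.

55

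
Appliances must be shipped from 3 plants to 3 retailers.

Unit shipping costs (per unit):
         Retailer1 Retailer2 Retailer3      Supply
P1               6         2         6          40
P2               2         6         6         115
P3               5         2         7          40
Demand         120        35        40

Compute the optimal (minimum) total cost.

One minimum-cost allocation:
  P1 to Retailer3: 40 units
  P2 to Retailer1: 115 units
  P3 to Retailer1: 5 units
  P3 to Retailer2: 35 units
Total cost = 565.
(Supply check: P1 ships 40; P2 ships 115; P3 ships 40.)

565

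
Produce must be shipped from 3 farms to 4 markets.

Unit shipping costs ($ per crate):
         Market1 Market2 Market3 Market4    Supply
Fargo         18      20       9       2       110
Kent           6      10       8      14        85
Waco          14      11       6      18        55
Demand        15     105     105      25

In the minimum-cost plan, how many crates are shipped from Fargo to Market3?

Optimal shipments:
  Fargo to Market3: 85 × $9 = $765
  Fargo to Market4: 25 × $2 = $50
  Kent to Market1: 15 × $6 = $90
  Kent to Market2: 70 × $10 = $700
  Waco to Market2: 35 × $11 = $385
  Waco to Market3: 20 × $6 = $120
Total cost = $2110.
So Fargo→Market3 carries 85 crates.

85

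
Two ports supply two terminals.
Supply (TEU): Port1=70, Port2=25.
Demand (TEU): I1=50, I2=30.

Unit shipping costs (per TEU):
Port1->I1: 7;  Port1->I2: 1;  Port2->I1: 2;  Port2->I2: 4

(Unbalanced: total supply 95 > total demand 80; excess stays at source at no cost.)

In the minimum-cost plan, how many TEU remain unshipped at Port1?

An optimal plan:
  Port1–I1: 25 × 7 = 175
  Port1–I2: 30 × 1 = 30
  Port2–I1: 25 × 2 = 50
Total cost = 255.
Port1 ships 55 of its 70, leaving 15.

15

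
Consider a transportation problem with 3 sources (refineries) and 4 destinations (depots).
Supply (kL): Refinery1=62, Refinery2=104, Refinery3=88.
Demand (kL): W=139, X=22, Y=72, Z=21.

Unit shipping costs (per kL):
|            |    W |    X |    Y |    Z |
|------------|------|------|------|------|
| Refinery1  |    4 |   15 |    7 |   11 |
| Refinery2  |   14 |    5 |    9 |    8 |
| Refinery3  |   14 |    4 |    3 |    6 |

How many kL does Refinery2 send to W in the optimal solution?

Solving gives:
  Refinery1→W: 62 × 4 = 248
  Refinery2→W: 77 × 14 = 1078
  Refinery2→X: 22 × 5 = 110
  Refinery2→Z: 5 × 8 = 40
  Refinery3→Y: 72 × 3 = 216
  Refinery3→Z: 16 × 6 = 96
Total cost = 1788.
So Refinery2→W carries 77 kL.

77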